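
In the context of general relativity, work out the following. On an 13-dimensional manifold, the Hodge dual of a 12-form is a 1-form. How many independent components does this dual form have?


The Hodge dual of a p-form on an n-dimensional manifold is an (n-p)-form.
n = 13, p = 12, so dual degree = 13 - 12 = 1
The number of components is C(n, n-p) = C(13, 1) = 13

13


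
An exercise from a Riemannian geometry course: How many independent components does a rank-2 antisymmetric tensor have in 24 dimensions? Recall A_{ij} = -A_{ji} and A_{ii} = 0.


An antisymmetric rank-2 tensor satisfies A_{ij} = -A_{ji}, so diagonal entries are zero.
The independent components are the upper-triangular entries: C(n, 2) = n(n-1)/2.
n = 24
C(24, 2) = 24 * 23 / 2 = 552 / 2 = 276

276


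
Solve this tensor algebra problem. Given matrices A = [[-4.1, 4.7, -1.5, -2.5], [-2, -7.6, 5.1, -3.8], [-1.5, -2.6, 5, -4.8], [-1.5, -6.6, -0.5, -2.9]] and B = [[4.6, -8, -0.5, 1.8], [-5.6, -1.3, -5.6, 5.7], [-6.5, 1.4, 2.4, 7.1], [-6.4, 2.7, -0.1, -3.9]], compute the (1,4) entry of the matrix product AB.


(AB)_{ij} = sum_k A_{ik} B_{kj}.
For i=1, j=4:
A_{11} * B_{14} = -4.1 * 1.8 = -7.38
A_{12} * B_{24} = 4.7 * 5.7 = 26.79
A_{13} * B_{34} = -1.5 * 7.1 = -10.65
A_{14} * B_{44} = -2.5 * -3.9 = 9.75
Sum = -7.38 + 26.79 + -10.65 + 9.75 = 18.51

18.51


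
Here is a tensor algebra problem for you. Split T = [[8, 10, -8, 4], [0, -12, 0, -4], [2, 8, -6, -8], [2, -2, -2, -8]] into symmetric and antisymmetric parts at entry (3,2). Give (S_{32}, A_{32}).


T_{32} = 8
T_{23} = 0
S_{32} = (8 + 0)/2 = 8/2 = 4
A_{32} = (8 - 0)/2 = 8/2 = 4
Check: S + A = 4 + 4 = 8 = T_{32}.

(4, 4)


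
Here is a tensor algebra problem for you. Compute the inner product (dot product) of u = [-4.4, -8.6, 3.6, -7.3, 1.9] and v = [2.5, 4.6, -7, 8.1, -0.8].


The inner product u . v = sum of u_i * v_i.
Term-by-term: -4.4 * 2.5, -8.6 * 4.6, 3.6 * -7, -7.3 * 8.1, 1.9 * -0.8
Products: -11, -39.56, -25.2, -59.13, -1.52
Sum = -11 + -39.56 + -25.2 + -59.13 + -1.52 = -136.41

-136.41


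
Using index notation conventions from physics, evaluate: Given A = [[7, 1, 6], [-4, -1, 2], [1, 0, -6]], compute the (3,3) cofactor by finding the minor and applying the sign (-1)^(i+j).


To find cofactor C_{33}, delete row 3 and column 3.
The resulting 2x2 submatrix is: [[7, 1], [-4, -1]]
Minor M_{33} = 7*-1 - 1*-4
  = -7 - -4 = -3
Sign = (-1)^(3+3) = (-1)^6 = 1
Cofactor C_{33} = 1 * -3 = -3

-3


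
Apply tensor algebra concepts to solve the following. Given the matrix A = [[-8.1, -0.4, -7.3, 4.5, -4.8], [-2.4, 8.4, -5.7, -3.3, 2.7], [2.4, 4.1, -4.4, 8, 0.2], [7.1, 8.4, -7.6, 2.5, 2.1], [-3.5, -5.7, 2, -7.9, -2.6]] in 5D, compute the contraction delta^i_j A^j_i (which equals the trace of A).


The contraction (trace) of a rank-2 tensor is the sum of its diagonal elements.
Diagonal entries: A[1,1] = -8.1, A[2,2] = 8.4, A[3,3] = -4.4, A[4,4] = 2.5, A[5,5] = -2.6
Tr(A) = -8.1 + 8.4 + -4.4 + 2.5 + -2.6 = -4.2

-4.2


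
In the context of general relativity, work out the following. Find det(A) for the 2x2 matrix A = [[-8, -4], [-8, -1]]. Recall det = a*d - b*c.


For a 2x2 matrix [[a, b], [c, d]], det = a*d - b*c.
a = -8, b = -4, c = -8, d = -1
a*d = -8 * -1 = 8
b*c = -4 * -8 = 32
det = 8 - 32 = -24

-24


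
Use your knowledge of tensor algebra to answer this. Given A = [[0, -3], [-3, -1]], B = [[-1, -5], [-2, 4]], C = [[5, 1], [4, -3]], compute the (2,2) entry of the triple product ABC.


(ABC)_{22} = sum_m (AB)_{2m} C_{m2}. First compute row 2 of AB.
(AB)_{21} = -3*-1 + -1*-2 = 5
(AB)_{22} = -3*-5 + -1*4 = 11
Now contract with column 2 of C:
(AB)_{21} * C_{12} = 5 * 1 = 5
(AB)_{22} * C_{22} = 11 * -3 = -33
(ABC)_{22} = 5 + -33 = -28

-28


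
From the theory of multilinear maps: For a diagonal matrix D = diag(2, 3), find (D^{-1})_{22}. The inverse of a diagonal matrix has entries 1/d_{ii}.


For a diagonal matrix, the inverse has entries (D^{-1})_{ii} = 1/d_{ii}.
The diagonal entries are: d_{11} = 2, d_{22} = 3
We need (D^{-1})_{22} = 1/d_{22} = 1/3 = 1/3

1/3


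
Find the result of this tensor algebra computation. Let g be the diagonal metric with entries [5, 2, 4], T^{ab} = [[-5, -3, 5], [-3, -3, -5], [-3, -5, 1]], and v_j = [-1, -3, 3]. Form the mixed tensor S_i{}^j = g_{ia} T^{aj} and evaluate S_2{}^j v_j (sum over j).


Step 1: lower the first index. For a diagonal metric, g_{ia} T^{aj} = g_{ii} T^{ij} (no sum on i).
g_{22} = 2
S_2{}^1 = 2 * T^{21} = 2 * -3 = -6
S_2{}^2 = 2 * T^{22} = 2 * -3 = -6
S_2{}^3 = 2 * T^{23} = 2 * -5 = -10
Step 2: contract S_2{}^j with v_j.
S_2{}^1 * v_1 = -6 * -1 = 6
S_2{}^2 * v_2 = -6 * -3 = 18
S_2{}^3 * v_3 = -10 * 3 = -30
Result = 6 + 18 + -30 = -6

-6


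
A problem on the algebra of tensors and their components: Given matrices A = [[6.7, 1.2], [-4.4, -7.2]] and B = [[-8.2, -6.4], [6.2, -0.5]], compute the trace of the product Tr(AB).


Tr(AB) = sum_i (AB)_{ii} where (AB)_{ii} = sum_k A_{ik} B_{ki}.
(AB)_{11} = 6.7*-8.2 + 1.2*6.2 = -47.5
(AB)_{22} = -4.4*-6.4 + -7.2*-0.5 = 31.76
Tr(AB) = -47.5 + 31.76 = -15.74

-15.74


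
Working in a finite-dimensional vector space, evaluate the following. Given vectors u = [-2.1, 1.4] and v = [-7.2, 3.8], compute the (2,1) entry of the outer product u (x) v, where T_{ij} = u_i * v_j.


The outer product entry T_{ij} = u_i * v_j.
We need i=2, j=1.
u_2 = 1.4, v_1 = -7.2
T_{2,1} = 1.4 * -7.2 = -10.08

-10.08


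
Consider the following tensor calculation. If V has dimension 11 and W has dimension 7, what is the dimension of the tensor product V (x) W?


The dimension of a tensor product is the product of dimensions.
dim(V) = 11, dim(W) = 7
dim(V (x) W) = 11 * 7 = 77

77


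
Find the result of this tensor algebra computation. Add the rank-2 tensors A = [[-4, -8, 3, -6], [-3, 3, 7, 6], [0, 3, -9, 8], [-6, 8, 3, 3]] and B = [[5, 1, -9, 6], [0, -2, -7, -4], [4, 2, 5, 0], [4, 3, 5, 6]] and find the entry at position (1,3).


Tensor addition is component-wise: (A + B)_{ij} = A_{ij} + B_{ij}.
A_{13} = 3
B_{13} = -9
(A + B)_{13} = 3 + -9 = -6

-6


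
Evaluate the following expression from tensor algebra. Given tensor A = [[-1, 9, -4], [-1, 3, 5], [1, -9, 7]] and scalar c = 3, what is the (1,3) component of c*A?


Scalar multiplication: (cA)_{ij} = c * A_{ij}.
c = 3
A_{13} = -4
(cA)_{13} = 3 * -4 = -12

-12


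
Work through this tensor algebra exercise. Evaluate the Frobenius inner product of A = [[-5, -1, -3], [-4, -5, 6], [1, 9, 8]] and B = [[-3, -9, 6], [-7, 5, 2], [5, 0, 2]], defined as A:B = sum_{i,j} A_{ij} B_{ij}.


A:B = sum over all i,j of A_{ij} * B_{ij}.
Row 1: -5*-3=15, -1*-9=9, -3*6=-18 => row sum = 6
Row 2: -4*-7=28, -5*5=-25, 6*2=12 => row sum = 15
Row 3: 1*5=5, 9*0=0, 8*2=16 => row sum = 21
Total = 6 + 15 + 21 = 42

42


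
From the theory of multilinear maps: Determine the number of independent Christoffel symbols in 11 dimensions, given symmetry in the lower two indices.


Christoffel symbols Gamma^k_{ij} are symmetric in i,j, so there are d * d(d+1)/2 independent symbols.
d = 11
d(d+1)/2 = 11 * 12 / 2 = 66
Total = 11 * 66 = 726

726


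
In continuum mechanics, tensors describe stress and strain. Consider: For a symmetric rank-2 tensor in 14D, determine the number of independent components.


A symmetric rank-2 tensor in d dimensions has d(d+1)/2 independent components.
d = 14
d(d+1)/2 = 14 * 15 / 2 = 210 / 2 = 105

105


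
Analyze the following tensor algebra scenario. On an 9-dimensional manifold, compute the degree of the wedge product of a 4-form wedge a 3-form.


The degree of a wedge product is the sum of the degrees of the individual forms.
Degrees: 4, 3
Total degree = 4 + 3 = 7

7


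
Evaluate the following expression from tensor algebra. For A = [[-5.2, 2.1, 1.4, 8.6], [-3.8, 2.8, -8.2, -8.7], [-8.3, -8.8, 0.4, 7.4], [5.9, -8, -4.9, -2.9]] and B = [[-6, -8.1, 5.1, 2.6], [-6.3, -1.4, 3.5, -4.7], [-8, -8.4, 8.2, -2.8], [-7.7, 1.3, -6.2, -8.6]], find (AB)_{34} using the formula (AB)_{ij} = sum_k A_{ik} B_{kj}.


(AB)_{ij} = sum_k A_{ik} B_{kj}.
For i=3, j=4:
A_{31} * B_{14} = -8.3 * 2.6 = -21.58
A_{32} * B_{24} = -8.8 * -4.7 = 41.36
A_{33} * B_{34} = 0.4 * -2.8 = -1.12
A_{34} * B_{44} = 7.4 * -8.6 = -63.64
Sum = -21.58 + 41.36 + -1.12 + -63.64 = -44.98

-44.98


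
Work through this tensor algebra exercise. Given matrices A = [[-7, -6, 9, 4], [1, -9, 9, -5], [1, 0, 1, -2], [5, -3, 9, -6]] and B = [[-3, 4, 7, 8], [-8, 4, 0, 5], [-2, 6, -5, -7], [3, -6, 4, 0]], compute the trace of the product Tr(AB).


Tr(AB) = sum_i (AB)_{ii} where (AB)_{ii} = sum_k A_{ik} B_{ki}.
(AB)_{11} = -7*-3 + -6*-8 + 9*-2 + 4*3 = 63
(AB)_{22} = 1*4 + -9*4 + 9*6 + -5*-6 = 52
(AB)_{33} = 1*7 + 0*0 + 1*-5 + -2*4 = -6
(AB)_{44} = 5*8 + -3*5 + 9*-7 + -6*0 = -38
Tr(AB) = 63 + 52 + -6 + -38 = 71

71


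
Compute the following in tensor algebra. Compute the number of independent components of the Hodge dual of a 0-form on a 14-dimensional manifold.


The Hodge dual of a p-form on an n-dimensional manifold is an (n-p)-form.
n = 14, p = 0, so dual degree = 14 - 0 = 14
The number of components is C(n, n-p) = C(14, 14) = 1

1


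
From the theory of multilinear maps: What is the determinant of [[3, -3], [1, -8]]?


For a 2x2 matrix [[a, b], [c, d]], det = a*d - b*c.
a = 3, b = -3, c = 1, d = -8
a*d = 3 * -8 = -24
b*c = -3 * 1 = -3
det = -24 - -3 = -21

-21


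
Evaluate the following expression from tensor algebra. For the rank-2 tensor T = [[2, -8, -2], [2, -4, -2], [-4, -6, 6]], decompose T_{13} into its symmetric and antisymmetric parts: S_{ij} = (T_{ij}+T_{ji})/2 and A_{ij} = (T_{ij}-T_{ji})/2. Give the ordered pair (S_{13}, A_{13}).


T_{13} = -2
T_{31} = -4
S_{13} = (-2 + -4)/2 = -6/2 = -3
A_{13} = (-2 - -4)/2 = 2/2 = 1
Check: S + A = -3 + 1 = -2 = T_{13}.

(-3, 1)


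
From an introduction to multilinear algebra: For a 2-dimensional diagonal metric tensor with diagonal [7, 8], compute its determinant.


For a diagonal metric, the determinant is the product of diagonal entries.
Diagonal entries: 7, 8
det(g) = 7 * 8 = 56

56


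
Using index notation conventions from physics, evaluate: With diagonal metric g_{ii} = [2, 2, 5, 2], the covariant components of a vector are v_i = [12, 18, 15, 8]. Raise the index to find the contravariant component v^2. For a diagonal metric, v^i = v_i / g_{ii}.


To raise an index with a diagonal metric: v^i = v_i / g_{ii}.
For index 2: v_2 = 18, g_{22} = 2
v^2 = 18 / 2 = 9

9


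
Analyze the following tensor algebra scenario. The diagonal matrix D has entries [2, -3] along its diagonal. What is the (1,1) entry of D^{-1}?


For a diagonal matrix, the inverse has entries (D^{-1})_{ii} = 1/d_{ii}.
The diagonal entries are: d_{11} = 2, d_{22} = -3
We need (D^{-1})_{11} = 1/d_{11} = 1/2 = 1/2

1/2


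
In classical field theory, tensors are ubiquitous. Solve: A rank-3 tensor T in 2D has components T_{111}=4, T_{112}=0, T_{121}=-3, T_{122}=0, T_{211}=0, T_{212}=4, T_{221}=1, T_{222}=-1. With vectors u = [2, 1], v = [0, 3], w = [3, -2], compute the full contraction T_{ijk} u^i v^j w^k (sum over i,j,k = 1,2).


S = sum over i,j,k of T_{ijk} u_i v_j w_k. Expanding all 8 terms:
T_{111}*u_1*v_1*w_1 = 4*2*0*3 = 0  (running total: 0)
T_{112}*u_1*v_1*w_2 = 0*2*0*-2 = 0  (running total: 0)
T_{121}*u_1*v_2*w_1 = -3*2*3*3 = -54  (running total: -54)
T_{122}*u_1*v_2*w_2 = 0*2*3*-2 = 0  (running total: -54)
T_{211}*u_2*v_1*w_1 = 0*1*0*3 = 0  (running total: -54)
T_{212}*u_2*v_1*w_2 = 4*1*0*-2 = 0  (running total: -54)
T_{221}*u_2*v_2*w_1 = 1*1*3*3 = 9  (running total: -45)
T_{222}*u_2*v_2*w_2 = -1*1*3*-2 = 6  (running total: -39)
S = -39

-39


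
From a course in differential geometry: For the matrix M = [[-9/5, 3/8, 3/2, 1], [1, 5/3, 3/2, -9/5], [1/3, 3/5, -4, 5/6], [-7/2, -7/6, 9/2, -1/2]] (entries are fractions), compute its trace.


The trace is the sum of diagonal entries.
Diagonal: M[1,1] = -9/5, M[2,2] = 5/3, M[3,3] = -4, M[4,4] = -1/2
Tr(M) = -9/5 + 5/3 + -4 + -1/2
Computing step by step:
After adding M[1,1]: -9/5
After adding M[2,2]: -2/15
After adding M[3,3]: -62/15
After adding M[4,4]: -139/30
Tr(M) = -139/30

-139/30


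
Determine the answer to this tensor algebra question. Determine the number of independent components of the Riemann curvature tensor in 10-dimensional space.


The Riemann tensor in d dimensions has d^2(d^2 - 1)/12 independent components.
d = 10, so d^2 = 100
d^2 - 1 = 99
d^2(d^2 - 1) = 100 * 99 = 9900
Divide by 12: 9900 / 12 = 825

825


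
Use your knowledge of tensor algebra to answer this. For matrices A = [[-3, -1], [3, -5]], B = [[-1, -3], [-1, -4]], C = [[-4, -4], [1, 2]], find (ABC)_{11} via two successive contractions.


(ABC)_{11} = sum_m (AB)_{1m} C_{m1}. First compute row 1 of AB.
(AB)_{11} = -3*-1 + -1*-1 = 4
(AB)_{12} = -3*-3 + -1*-4 = 13
Now contract with column 1 of C:
(AB)_{11} * C_{11} = 4 * -4 = -16
(AB)_{12} * C_{21} = 13 * 1 = 13
(ABC)_{11} = -16 + 13 = -3

-3


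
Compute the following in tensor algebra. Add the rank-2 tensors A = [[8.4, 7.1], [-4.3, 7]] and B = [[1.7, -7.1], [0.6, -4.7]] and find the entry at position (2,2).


Tensor addition is component-wise: (A + B)_{ij} = A_{ij} + B_{ij}.
A_{22} = 7
B_{22} = -4.7
(A + B)_{22} = 7 + -4.7 = 2.3

2.3


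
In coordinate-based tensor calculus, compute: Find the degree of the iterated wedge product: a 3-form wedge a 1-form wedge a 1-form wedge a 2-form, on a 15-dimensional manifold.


The degree of a wedge product is the sum of the degrees of the individual forms.
Degrees: 3, 1, 1, 2
Total degree = 3 + 1 + 1 + 2 = 7

7


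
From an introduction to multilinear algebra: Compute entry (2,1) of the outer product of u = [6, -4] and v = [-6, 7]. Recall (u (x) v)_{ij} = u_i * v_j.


The outer product entry T_{ij} = u_i * v_j.
We need i=2, j=1.
u_2 = -4, v_1 = -6
T_{2,1} = -4 * -6 = 24

24


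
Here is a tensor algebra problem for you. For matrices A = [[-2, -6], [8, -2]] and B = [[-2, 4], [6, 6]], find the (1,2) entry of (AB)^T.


(AB)^T_{ij} = (AB)_{ji} = sum_k A_{jk} B_{ki}.
For i=1, j=2 we need (AB)_{21}:
A_{21} * B_{11} = 8 * -2 = -16
A_{22} * B_{21} = -2 * 6 = -12
Sum = -16 + -12 = -28

-28


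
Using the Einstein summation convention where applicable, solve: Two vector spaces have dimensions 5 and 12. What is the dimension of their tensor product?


The dimension of a tensor product is the product of dimensions.
dim(V) = 5, dim(W) = 12
dim(V (x) W) = 5 * 12 = 60

60


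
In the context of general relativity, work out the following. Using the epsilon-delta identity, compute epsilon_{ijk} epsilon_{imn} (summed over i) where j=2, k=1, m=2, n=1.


Using the identity: epsilon_{ijk} epsilon_{imn} = delta_{jm} delta_{kn} - delta_{jn} delta_{km}.
delta_{22} = 1
delta_{11} = 1
delta_{21} = 0
delta_{12} = 0
Result = 1 * 1 - 0 * 0 = 1 - 0 = 1

1


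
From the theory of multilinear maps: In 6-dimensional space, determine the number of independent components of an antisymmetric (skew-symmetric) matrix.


An antisymmetric rank-2 tensor satisfies A_{ij} = -A_{ji}, so diagonal entries are zero.
The independent components are the upper-triangular entries: C(n, 2) = n(n-1)/2.
n = 6
C(6, 2) = 6 * 5 / 2 = 30 / 2 = 15

15


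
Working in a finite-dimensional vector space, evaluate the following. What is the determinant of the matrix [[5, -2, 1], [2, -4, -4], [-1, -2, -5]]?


Expanding along the first row, det(A) = a11*M_11 - a12*M_12 + a13*M_13, where M_1j is the (1,j) minor.
Minor M_11 = -4*-5 - -4*-2 = 12
Minor M_12 = 2*-5 - -4*-1 = -14
Minor M_13 = 2*-2 - -4*-1 = -8
det = 5*(12) - -2*(-14) + 1*(-8)
    = 60 - 28 + -8
    = 24

24


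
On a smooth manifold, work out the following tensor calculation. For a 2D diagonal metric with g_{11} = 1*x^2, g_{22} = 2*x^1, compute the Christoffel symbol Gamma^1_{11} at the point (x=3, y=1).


For a diagonal metric, Gamma^k_{ij} = (1/2) g^{kk} (dg_{ik}/dx_j + dg_{jk}/dx_i - dg_{ij}/dx_k).
The metric is diagonal, so g_{ab} = 0 for a != b.
At the given point: g_{11} = 9, g_{22} = 6
g^{11} = 1/9
dg_{11}/dx_1 = dg_{11}/dx_1 = 6
dg_{11}/dx_1 = dg_{11}/dx_1 = 6
dg_{11}/dx_1 = dg_{11}/dx_1 = 6
Numerator = 6 + 6 - 6 = 6
Gamma^1_{11} = 6 / (2 * 9) = 1/3

1/3


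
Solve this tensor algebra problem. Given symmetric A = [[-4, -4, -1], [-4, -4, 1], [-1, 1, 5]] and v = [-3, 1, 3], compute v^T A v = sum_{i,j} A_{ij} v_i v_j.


First compute Av:
(Av)_1 = -4*-3 + -4*1 + -1*3 = 5
(Av)_2 = -4*-3 + -4*1 + 1*3 = 11
(Av)_3 = -1*-3 + 1*1 + 5*3 = 19
Av = [5, 11, 19]
Then v^T (Av) = -3*5 + 1*11 + 3*19
= -15 + 11 + 57 = 53

53


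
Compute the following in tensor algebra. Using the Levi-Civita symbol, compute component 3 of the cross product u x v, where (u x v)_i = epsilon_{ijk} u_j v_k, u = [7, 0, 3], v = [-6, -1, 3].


(u x v)_3 = sum_{j,k} epsilon_{3jk} u_j v_k. Only permutations of (1,2,3) contribute; the two non-zero terms are:
eps_{312} u_1 v_2 = 1 * 7 * -1 = -7
eps_{321} u_2 v_1 = -1 * 0 * -6 = 0
(u x v)_3 = -7

-7


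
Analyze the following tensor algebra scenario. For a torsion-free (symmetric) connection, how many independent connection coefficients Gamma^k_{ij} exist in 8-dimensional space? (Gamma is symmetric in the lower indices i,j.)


Christoffel symbols Gamma^k_{ij} are symmetric in i,j, so there are d * d(d+1)/2 independent symbols.
d = 8
d(d+1)/2 = 8 * 9 / 2 = 36
Total = 8 * 36 = 288

288


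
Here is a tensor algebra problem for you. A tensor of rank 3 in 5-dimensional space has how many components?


The number of components of a rank-r tensor in d dimensions is d^r.
Here d = 5 and r = 3.
5^3 = 125

125


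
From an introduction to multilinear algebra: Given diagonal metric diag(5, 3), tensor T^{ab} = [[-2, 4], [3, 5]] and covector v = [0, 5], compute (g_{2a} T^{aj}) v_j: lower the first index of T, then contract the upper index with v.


Step 1: lower the first index. For a diagonal metric, g_{ia} T^{aj} = g_{ii} T^{ij} (no sum on i).
g_{22} = 3
S_2{}^1 = 3 * T^{21} = 3 * 3 = 9
S_2{}^2 = 3 * T^{22} = 3 * 5 = 15
Step 2: contract S_2{}^j with v_j.
S_2{}^1 * v_1 = 9 * 0 = 0
S_2{}^2 * v_2 = 15 * 5 = 75
Result = 0 + 75 = 75

75


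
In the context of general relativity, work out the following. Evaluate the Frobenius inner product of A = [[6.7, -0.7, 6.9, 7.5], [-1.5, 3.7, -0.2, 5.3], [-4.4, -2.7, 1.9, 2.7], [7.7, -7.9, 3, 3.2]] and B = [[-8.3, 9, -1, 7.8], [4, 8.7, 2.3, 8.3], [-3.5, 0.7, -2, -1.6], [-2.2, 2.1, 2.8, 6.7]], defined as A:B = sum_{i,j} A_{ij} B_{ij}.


A:B = sum over all i,j of A_{ij} * B_{ij}.
Row 1: 6.7*-8.3=-55.61, -0.7*9=-6.3, 6.9*-1=-6.9, 7.5*7.8=58.5 => row sum = -10.31
Row 2: -1.5*4=-6, 3.7*8.7=32.19, -0.2*2.3=-0.46, 5.3*8.3=43.99 => row sum = 69.72
Row 3: -4.4*-3.5=15.4, -2.7*0.7=-1.89, 1.9*-2=-3.8, 2.7*-1.6=-4.32 => row sum = 5.39
Row 4: 7.7*-2.2=-16.94, -7.9*2.1=-16.59, 3*2.8=8.4, 3.2*6.7=21.44 => row sum = -3.69
Total = -10.31 + 69.72 + 5.39 + -3.69 = 61.11

61.11


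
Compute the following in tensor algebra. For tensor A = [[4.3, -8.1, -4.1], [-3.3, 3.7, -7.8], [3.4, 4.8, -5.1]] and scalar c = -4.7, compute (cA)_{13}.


Scalar multiplication: (cA)_{ij} = c * A_{ij}.
c = -4.7
A_{13} = -4.1
(cA)_{13} = -4.7 * -4.1 = 19.27

19.27


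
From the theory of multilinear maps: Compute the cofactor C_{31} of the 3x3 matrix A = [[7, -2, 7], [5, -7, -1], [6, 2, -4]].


To find cofactor C_{31}, delete row 3 and column 1.
The resulting 2x2 submatrix is: [[-2, 7], [-7, -1]]
Minor M_{31} = -2*-1 - 7*-7
  = 2 - -49 = 51
Sign = (-1)^(3+1) = (-1)^4 = 1
Cofactor C_{31} = 1 * 51 = 51

51


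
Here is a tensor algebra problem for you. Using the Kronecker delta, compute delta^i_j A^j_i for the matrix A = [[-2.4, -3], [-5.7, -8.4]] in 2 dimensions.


The contraction (trace) of a rank-2 tensor is the sum of its diagonal elements.
Diagonal entries: A[1,1] = -2.4, A[2,2] = -8.4
Tr(A) = -2.4 + -8.4 = -10.8

-10.8


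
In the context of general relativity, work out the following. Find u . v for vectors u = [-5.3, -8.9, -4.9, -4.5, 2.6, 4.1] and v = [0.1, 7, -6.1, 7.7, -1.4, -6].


The inner product u . v = sum of u_i * v_i.
Term-by-term: -5.3 * 0.1, -8.9 * 7, -4.9 * -6.1, -4.5 * 7.7, 2.6 * -1.4, 4.1 * -6
Products: -0.53, -62.3, 29.89, -34.65, -3.64, -24.6
Sum = -0.53 + -62.3 + 29.89 + -34.65 + -3.64 + -24.6 = -95.83

-95.83


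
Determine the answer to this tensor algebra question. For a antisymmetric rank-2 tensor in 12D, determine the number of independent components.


A antisymmetric rank-2 tensor in d dimensions has d(d-1)/2 independent components.
d = 12
d(d-1)/2 = 12 * 11 / 2 = 132 / 2 = 66

66


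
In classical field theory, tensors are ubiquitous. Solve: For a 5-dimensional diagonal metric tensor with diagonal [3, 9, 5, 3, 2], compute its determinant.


For a diagonal metric, the determinant is the product of diagonal entries.
Diagonal entries: 3, 9, 5, 3, 2
det(g) = 3 * 9 * 5 * 3 * 2 = 810

810


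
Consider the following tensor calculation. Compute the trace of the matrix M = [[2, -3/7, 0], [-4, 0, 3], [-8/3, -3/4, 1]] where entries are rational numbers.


The trace is the sum of diagonal entries.
Diagonal: M[1,1] = 2, M[2,2] = 0, M[3,3] = 1
Tr(M) = 2 + 0 + 1
Computing step by step:
After adding M[1,1]: 2
After adding M[2,2]: 2
After adding M[3,3]: 3
Tr(M) = 3

3


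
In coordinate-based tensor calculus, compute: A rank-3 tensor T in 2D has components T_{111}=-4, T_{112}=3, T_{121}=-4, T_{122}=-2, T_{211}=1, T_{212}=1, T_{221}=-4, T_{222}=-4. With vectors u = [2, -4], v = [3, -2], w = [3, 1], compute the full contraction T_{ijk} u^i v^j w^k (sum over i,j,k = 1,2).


S = sum over i,j,k of T_{ijk} u_i v_j w_k. Expanding all 8 terms:
T_{111}*u_1*v_1*w_1 = -4*2*3*3 = -72  (running total: -72)
T_{112}*u_1*v_1*w_2 = 3*2*3*1 = 18  (running total: -54)
T_{121}*u_1*v_2*w_1 = -4*2*-2*3 = 48  (running total: -6)
T_{122}*u_1*v_2*w_2 = -2*2*-2*1 = 8  (running total: 2)
T_{211}*u_2*v_1*w_1 = 1*-4*3*3 = -36  (running total: -34)
T_{212}*u_2*v_1*w_2 = 1*-4*3*1 = -12  (running total: -46)
T_{221}*u_2*v_2*w_1 = -4*-4*-2*3 = -96  (running total: -142)
T_{222}*u_2*v_2*w_2 = -4*-4*-2*1 = -32  (running total: -174)
S = -174

-174


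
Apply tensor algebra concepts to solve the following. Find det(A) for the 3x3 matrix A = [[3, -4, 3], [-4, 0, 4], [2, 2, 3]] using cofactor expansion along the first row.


Expanding along the first row, det(A) = a11*M_11 - a12*M_12 + a13*M_13, where M_1j is the (1,j) minor.
Minor M_11 = 0*3 - 4*2 = -8
Minor M_12 = -4*3 - 4*2 = -20
Minor M_13 = -4*2 - 0*2 = -8
det = 3*(-8) - -4*(-20) + 3*(-8)
    = -24 - 80 + -24
    = -128

-128


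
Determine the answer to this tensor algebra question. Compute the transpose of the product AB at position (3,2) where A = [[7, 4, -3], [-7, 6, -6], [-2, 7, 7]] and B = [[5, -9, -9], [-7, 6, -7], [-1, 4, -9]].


(AB)^T_{ij} = (AB)_{ji} = sum_k A_{jk} B_{ki}.
For i=3, j=2 we need (AB)_{23}:
A_{21} * B_{13} = -7 * -9 = 63
A_{22} * B_{23} = 6 * -7 = -42
A_{23} * B_{33} = -6 * -9 = 54
Sum = 63 + -42 + 54 = 75

75


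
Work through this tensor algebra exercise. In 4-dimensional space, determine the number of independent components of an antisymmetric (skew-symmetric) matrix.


An antisymmetric rank-2 tensor satisfies A_{ij} = -A_{ji}, so diagonal entries are zero.
The independent components are the upper-triangular entries: C(n, 2) = n(n-1)/2.
n = 4
C(4, 2) = 4 * 3 / 2 = 12 / 2 = 6

6


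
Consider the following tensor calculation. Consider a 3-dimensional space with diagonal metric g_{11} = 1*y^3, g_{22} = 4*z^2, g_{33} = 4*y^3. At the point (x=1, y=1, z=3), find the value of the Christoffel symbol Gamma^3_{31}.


For a diagonal metric, Gamma^k_{ij} = (1/2) g^{kk} (dg_{ik}/dx_j + dg_{jk}/dx_i - dg_{ij}/dx_k).
The metric is diagonal, so g_{ab} = 0 for a != b.
At the given point: g_{11} = 1, g_{22} = 36, g_{33} = 4
g^{33} = 1/4
dg_{33}/dx_1 = dg_{33}/dx_1 = 0
dg_{13}/dx_3 = 0 (off-diagonal)
dg_{31}/dx_3 = 0 (off-diagonal)
Numerator = 0 + 0 - 0 = 0
Gamma^3_{31} = 0 / (2 * 4) = 0

0


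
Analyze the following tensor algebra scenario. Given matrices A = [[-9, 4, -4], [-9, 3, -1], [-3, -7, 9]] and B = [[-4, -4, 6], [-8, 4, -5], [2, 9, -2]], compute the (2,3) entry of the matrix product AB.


(AB)_{ij} = sum_k A_{ik} B_{kj}.
For i=2, j=3:
A_{21} * B_{13} = -9 * 6 = -54
A_{22} * B_{23} = 3 * -5 = -15
A_{23} * B_{33} = -1 * -2 = 2
Sum = -54 + -15 + 2 = -67

-67


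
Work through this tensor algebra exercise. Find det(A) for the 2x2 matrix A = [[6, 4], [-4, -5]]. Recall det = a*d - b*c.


For a 2x2 matrix [[a, b], [c, d]], det = a*d - b*c.
a = 6, b = 4, c = -4, d = -5
a*d = 6 * -5 = -30
b*c = 4 * -4 = -16
det = -30 - -16 = -14

-14


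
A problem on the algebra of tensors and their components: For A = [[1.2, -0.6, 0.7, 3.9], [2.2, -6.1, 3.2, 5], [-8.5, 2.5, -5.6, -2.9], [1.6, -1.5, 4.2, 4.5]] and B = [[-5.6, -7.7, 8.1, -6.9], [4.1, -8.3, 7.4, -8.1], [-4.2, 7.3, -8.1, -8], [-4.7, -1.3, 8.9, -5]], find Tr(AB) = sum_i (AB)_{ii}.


Tr(AB) = sum_i (AB)_{ii} where (AB)_{ii} = sum_k A_{ik} B_{ki}.
(AB)_{11} = 1.2*-5.6 + -0.6*4.1 + 0.7*-4.2 + 3.9*-4.7 = -30.45
(AB)_{22} = 2.2*-7.7 + -6.1*-8.3 + 3.2*7.3 + 5*-1.3 = 50.55
(AB)_{33} = -8.5*8.1 + 2.5*7.4 + -5.6*-8.1 + -2.9*8.9 = -30.8
(AB)_{44} = 1.6*-6.9 + -1.5*-8.1 + 4.2*-8 + 4.5*-5 = -54.99
Tr(AB) = -30.45 + 50.55 + -30.8 + -54.99 = -65.69

-65.69


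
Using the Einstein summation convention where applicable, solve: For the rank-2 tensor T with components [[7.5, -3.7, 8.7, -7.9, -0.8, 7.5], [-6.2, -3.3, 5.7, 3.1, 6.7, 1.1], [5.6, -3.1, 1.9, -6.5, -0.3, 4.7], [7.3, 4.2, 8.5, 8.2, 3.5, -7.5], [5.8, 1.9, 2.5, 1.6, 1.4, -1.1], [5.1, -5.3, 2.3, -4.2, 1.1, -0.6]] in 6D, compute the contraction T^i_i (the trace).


The contraction (trace) of a rank-2 tensor is the sum of its diagonal elements.
Diagonal entries: A[1,1] = 7.5, A[2,2] = -3.3, A[3,3] = 1.9, A[4,4] = 8.2, A[5,5] = 1.4, A[6,6] = -0.6
Tr(A) = 7.5 + -3.3 + 1.9 + 8.2 + 1.4 + -0.6 = 15.1

15.1


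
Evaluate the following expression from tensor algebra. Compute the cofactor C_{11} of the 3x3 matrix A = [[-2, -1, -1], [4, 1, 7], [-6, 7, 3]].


To find cofactor C_{11}, delete row 1 and column 1.
The resulting 2x2 submatrix is: [[1, 7], [7, 3]]
Minor M_{11} = 1*3 - 7*7
  = 3 - 49 = -46
Sign = (-1)^(1+1) = (-1)^2 = 1
Cofactor C_{11} = 1 * -46 = -46

-46


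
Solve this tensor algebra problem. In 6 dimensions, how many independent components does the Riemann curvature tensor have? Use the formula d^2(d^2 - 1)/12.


The Riemann tensor in d dimensions has d^2(d^2 - 1)/12 independent components.
d = 6, so d^2 = 36
d^2 - 1 = 35
d^2(d^2 - 1) = 36 * 35 = 1260
Divide by 12: 1260 / 12 = 105

105


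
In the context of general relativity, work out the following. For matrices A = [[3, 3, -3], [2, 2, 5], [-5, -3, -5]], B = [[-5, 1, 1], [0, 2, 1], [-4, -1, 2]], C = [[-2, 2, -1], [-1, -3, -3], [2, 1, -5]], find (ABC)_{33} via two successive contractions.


(ABC)_{33} = sum_m (AB)_{3m} C_{m3}. First compute row 3 of AB.
(AB)_{31} = -5*-5 + -3*0 + -5*-4 = 45
(AB)_{32} = -5*1 + -3*2 + -5*-1 = -6
(AB)_{33} = -5*1 + -3*1 + -5*2 = -18
Now contract with column 3 of C:
(AB)_{31} * C_{13} = 45 * -1 = -45
(AB)_{32} * C_{23} = -6 * -3 = 18
(AB)_{33} * C_{33} = -18 * -5 = 90
(ABC)_{33} = -45 + 18 + 90 = 63

63


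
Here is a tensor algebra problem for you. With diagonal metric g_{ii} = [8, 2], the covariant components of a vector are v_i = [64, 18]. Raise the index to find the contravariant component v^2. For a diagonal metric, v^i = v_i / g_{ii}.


To raise an index with a diagonal metric: v^i = v_i / g_{ii}.
For index 2: v_2 = 18, g_{22} = 2
v^2 = 18 / 2 = 9

9


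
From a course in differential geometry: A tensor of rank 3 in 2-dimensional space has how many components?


The number of components of a rank-r tensor in d dimensions is d^r.
Here d = 2 and r = 3.
2^3 = 8

8


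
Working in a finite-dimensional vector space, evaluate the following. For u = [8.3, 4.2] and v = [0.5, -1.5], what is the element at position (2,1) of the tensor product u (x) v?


The outer product entry T_{ij} = u_i * v_j.
We need i=2, j=1.
u_2 = 4.2, v_1 = 0.5
T_{2,1} = 4.2 * 0.5 = 2.1

2.1


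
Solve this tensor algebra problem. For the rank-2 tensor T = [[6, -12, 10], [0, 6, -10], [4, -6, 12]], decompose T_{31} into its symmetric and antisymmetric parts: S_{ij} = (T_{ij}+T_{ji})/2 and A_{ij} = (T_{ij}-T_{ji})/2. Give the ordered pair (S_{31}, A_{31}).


T_{31} = 4
T_{13} = 10
S_{31} = (4 + 10)/2 = 14/2 = 7
A_{31} = (4 - 10)/2 = -6/2 = -3
Check: S + A = 7 + -3 = 4 = T_{31}.

(7, -3)


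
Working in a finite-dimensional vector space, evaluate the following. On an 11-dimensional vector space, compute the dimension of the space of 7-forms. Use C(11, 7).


The dimension of the space of p-forms on an n-dimensional space is C(n, p).
n = 11, p = 7
C(11, 7) = 11! / (7! * 4!) = 330

330


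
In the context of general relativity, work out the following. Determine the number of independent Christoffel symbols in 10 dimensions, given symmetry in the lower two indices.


Christoffel symbols Gamma^k_{ij} are symmetric in i,j, so there are d * d(d+1)/2 independent symbols.
d = 10
d(d+1)/2 = 10 * 11 / 2 = 55
Total = 10 * 55 = 550

550


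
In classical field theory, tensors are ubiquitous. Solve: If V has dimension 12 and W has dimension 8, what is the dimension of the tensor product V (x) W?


The dimension of a tensor product is the product of dimensions.
dim(V) = 12, dim(W) = 8
dim(V (x) W) = 12 * 8 = 96

96


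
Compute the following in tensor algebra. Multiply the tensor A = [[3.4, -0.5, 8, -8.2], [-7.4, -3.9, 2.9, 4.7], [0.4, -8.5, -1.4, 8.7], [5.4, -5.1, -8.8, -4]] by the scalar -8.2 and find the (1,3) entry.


Scalar multiplication: (cA)_{ij} = c * A_{ij}.
c = -8.2
A_{13} = 8
(cA)_{13} = -8.2 * 8 = -65.6

-65.6


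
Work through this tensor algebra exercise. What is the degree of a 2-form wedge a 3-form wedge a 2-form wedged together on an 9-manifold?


The degree of a wedge product is the sum of the degrees of the individual forms.
Degrees: 2, 3, 2
Total degree = 2 + 3 + 2 = 7

7


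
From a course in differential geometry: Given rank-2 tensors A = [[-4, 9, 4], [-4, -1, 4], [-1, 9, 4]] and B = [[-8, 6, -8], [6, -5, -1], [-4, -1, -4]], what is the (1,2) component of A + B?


Tensor addition is component-wise: (A + B)_{ij} = A_{ij} + B_{ij}.
A_{12} = 9
B_{12} = 6
(A + B)_{12} = 9 + 6 = 15

15


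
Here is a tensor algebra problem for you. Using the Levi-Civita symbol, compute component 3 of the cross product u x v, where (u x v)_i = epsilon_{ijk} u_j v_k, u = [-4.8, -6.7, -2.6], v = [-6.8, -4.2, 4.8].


(u x v)_3 = sum_{j,k} epsilon_{3jk} u_j v_k. Only permutations of (1,2,3) contribute; the two non-zero terms are:
eps_{312} u_1 v_2 = 1 * -4.8 * -4.2 = 20.16
eps_{321} u_2 v_1 = -1 * -6.7 * -6.8 = -45.56
(u x v)_3 = -25.4

-25.4


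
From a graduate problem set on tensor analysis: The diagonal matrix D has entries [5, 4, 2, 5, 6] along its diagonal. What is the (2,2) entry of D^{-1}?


For a diagonal matrix, the inverse has entries (D^{-1})_{ii} = 1/d_{ii}.
The diagonal entries are: d_{11} = 5, d_{22} = 4, d_{33} = 2, d_{44} = 5, d_{55} = 6
We need (D^{-1})_{22} = 1/d_{22} = 1/4 = 1/4

1/4


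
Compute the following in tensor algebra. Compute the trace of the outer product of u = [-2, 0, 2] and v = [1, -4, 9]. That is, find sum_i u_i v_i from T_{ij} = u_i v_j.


The outer product gives T_{ij} = u_i v_j.
The trace (contraction) is Tr(T) = sum_i T_{ii} = sum_i u_i v_i.
Diagonal entries:
T_{11} = u_1 * v_1 = -2 * 1 = -2
T_{22} = u_2 * v_2 = 0 * -4 = 0
T_{33} = u_3 * v_3 = 2 * 9 = 18
Tr(T) = -2 + 0 + 18 = 16

16


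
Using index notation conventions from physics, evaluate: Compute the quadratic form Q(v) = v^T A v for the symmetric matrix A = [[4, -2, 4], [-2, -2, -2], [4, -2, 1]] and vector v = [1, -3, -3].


First compute Av:
(Av)_1 = 4*1 + -2*-3 + 4*-3 = -2
(Av)_2 = -2*1 + -2*-3 + -2*-3 = 10
(Av)_3 = 4*1 + -2*-3 + 1*-3 = 7
Av = [-2, 10, 7]
Then v^T (Av) = 1*-2 + -3*10 + -3*7
= -2 + -30 + -21 = -53

-53


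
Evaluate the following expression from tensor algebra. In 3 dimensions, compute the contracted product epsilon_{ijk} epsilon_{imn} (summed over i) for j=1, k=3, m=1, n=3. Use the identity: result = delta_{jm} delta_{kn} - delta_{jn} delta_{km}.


Using the identity: epsilon_{ijk} epsilon_{imn} = delta_{jm} delta_{kn} - delta_{jn} delta_{km}.
delta_{11} = 1
delta_{33} = 1
delta_{13} = 0
delta_{31} = 0
Result = 1 * 1 - 0 * 0 = 1 - 0 = 1

1


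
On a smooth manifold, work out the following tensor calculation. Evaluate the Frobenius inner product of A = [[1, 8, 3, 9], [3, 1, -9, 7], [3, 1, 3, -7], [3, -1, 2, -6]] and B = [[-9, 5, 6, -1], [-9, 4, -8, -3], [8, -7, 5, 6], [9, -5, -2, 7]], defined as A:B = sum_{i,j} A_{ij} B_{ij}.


A:B = sum over all i,j of A_{ij} * B_{ij}.
Row 1: 1*-9=-9, 8*5=40, 3*6=18, 9*-1=-9 => row sum = 40
Row 2: 3*-9=-27, 1*4=4, -9*-8=72, 7*-3=-21 => row sum = 28
Row 3: 3*8=24, 1*-7=-7, 3*5=15, -7*6=-42 => row sum = -10
Row 4: 3*9=27, -1*-5=5, 2*-2=-4, -6*7=-42 => row sum = -14
Total = 40 + 28 + -10 + -14 = 44

44


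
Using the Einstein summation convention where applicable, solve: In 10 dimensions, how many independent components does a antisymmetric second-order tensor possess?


A antisymmetric rank-2 tensor in d dimensions has d(d-1)/2 independent components.
d = 10
d(d-1)/2 = 10 * 9 / 2 = 90 / 2 = 45

45


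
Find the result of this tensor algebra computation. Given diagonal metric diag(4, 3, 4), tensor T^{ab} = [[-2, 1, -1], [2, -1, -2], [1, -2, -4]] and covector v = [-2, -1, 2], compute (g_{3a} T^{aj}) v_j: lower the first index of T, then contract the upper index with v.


Step 1: lower the first index. For a diagonal metric, g_{ia} T^{aj} = g_{ii} T^{ij} (no sum on i).
g_{33} = 4
S_3{}^1 = 4 * T^{31} = 4 * 1 = 4
S_3{}^2 = 4 * T^{32} = 4 * -2 = -8
S_3{}^3 = 4 * T^{33} = 4 * -4 = -16
Step 2: contract S_3{}^j with v_j.
S_3{}^1 * v_1 = 4 * -2 = -8
S_3{}^2 * v_2 = -8 * -1 = 8
S_3{}^3 * v_3 = -16 * 2 = -32
Result = -8 + 8 + -32 = -32

-32


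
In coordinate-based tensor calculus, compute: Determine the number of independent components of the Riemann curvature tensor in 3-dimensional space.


The Riemann tensor in d dimensions has d^2(d^2 - 1)/12 independent components.
d = 3, so d^2 = 9
d^2 - 1 = 8
d^2(d^2 - 1) = 9 * 8 = 72
Divide by 12: 72 / 12 = 6

6


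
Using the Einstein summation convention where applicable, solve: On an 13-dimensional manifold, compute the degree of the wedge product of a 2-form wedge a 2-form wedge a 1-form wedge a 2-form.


The degree of a wedge product is the sum of the degrees of the individual forms.
Degrees: 2, 2, 1, 2
Total degree = 2 + 2 + 1 + 2 = 7

7


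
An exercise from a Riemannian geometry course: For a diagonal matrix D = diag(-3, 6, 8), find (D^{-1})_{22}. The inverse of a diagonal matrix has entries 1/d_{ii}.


For a diagonal matrix, the inverse has entries (D^{-1})_{ii} = 1/d_{ii}.
The diagonal entries are: d_{11} = -3, d_{22} = 6, d_{33} = 8
We need (D^{-1})_{22} = 1/d_{22} = 1/6 = 1/6

1/6


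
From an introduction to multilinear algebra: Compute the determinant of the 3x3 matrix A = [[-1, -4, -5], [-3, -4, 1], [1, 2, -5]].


Expanding along the first row, det(A) = a11*M_11 - a12*M_12 + a13*M_13, where M_1j is the (1,j) minor.
Minor M_11 = -4*-5 - 1*2 = 18
Minor M_12 = -3*-5 - 1*1 = 14
Minor M_13 = -3*2 - -4*1 = -2
det = -1*(18) - -4*(14) + -5*(-2)
    = -18 - -56 + 10
    = 48

48


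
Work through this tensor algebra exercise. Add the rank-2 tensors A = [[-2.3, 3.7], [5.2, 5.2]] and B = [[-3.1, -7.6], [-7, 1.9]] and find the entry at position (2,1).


Tensor addition is component-wise: (A + B)_{ij} = A_{ij} + B_{ij}.
A_{21} = 5.2
B_{21} = -7
(A + B)_{21} = 5.2 + -7 = -1.8

-1.8


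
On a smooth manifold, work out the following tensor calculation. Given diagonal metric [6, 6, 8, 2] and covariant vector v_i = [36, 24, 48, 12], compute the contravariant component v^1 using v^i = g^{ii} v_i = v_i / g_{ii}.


To raise an index with a diagonal metric: v^i = v_i / g_{ii}.
For index 1: v_1 = 36, g_{11} = 6
v^1 = 36 / 6 = 6

6


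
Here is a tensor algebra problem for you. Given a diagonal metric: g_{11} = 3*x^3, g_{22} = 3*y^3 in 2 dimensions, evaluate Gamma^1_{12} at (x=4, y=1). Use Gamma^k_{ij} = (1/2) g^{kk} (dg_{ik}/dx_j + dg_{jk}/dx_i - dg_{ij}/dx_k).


For a diagonal metric, Gamma^k_{ij} = (1/2) g^{kk} (dg_{ik}/dx_j + dg_{jk}/dx_i - dg_{ij}/dx_k).
The metric is diagonal, so g_{ab} = 0 for a != b.
At the given point: g_{11} = 192, g_{22} = 3
g^{11} = 1/192
dg_{11}/dx_2 = dg_{11}/dx_2 = 0
dg_{21}/dx_1 = 0 (off-diagonal)
dg_{12}/dx_1 = 0 (off-diagonal)
Numerator = 0 + 0 - 0 = 0
Gamma^1_{12} = 0 / (2 * 192) = 0

0


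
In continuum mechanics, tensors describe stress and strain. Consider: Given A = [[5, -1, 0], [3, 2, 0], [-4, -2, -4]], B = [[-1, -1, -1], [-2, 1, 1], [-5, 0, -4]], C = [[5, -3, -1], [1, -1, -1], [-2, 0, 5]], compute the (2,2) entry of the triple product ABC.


(ABC)_{22} = sum_m (AB)_{2m} C_{m2}. First compute row 2 of AB.
(AB)_{21} = 3*-1 + 2*-2 + 0*-5 = -7
(AB)_{22} = 3*-1 + 2*1 + 0*0 = -1
(AB)_{23} = 3*-1 + 2*1 + 0*-4 = -1
Now contract with column 2 of C:
(AB)_{21} * C_{12} = -7 * -3 = 21
(AB)_{22} * C_{22} = -1 * -1 = 1
(AB)_{23} * C_{32} = -1 * 0 = 0
(ABC)_{22} = 21 + 1 + 0 = 22

22


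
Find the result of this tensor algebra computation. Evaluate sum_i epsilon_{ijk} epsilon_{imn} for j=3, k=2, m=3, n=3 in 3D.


Using the identity: epsilon_{ijk} epsilon_{imn} = delta_{jm} delta_{kn} - delta_{jn} delta_{km}.
delta_{33} = 1
delta_{23} = 0
delta_{33} = 1
delta_{23} = 0
Result = 1 * 0 - 1 * 0 = 0 - 0 = 0

0


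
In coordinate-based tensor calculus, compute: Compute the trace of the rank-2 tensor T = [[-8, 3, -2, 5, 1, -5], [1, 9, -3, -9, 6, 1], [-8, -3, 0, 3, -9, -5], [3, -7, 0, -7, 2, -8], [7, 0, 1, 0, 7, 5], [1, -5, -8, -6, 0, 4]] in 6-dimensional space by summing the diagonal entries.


The contraction (trace) of a rank-2 tensor is the sum of its diagonal elements.
Diagonal entries: A[1,1] = -8, A[2,2] = 9, A[3,3] = 0, A[4,4] = -7, A[5,5] = 7, A[6,6] = 4
Tr(A) = -8 + 9 + 0 + -7 + 7 + 4 = 5

5


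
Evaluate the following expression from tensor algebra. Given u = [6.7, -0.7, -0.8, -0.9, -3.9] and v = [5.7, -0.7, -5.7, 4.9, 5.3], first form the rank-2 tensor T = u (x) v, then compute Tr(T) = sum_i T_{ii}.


The outer product gives T_{ij} = u_i v_j.
The trace (contraction) is Tr(T) = sum_i T_{ii} = sum_i u_i v_i.
Diagonal entries:
T_{11} = u_1 * v_1 = 6.7 * 5.7 = 38.19
T_{22} = u_2 * v_2 = -0.7 * -0.7 = 0.49
T_{33} = u_3 * v_3 = -0.8 * -5.7 = 4.56
T_{44} = u_4 * v_4 = -0.9 * 4.9 = -4.41
T_{55} = u_5 * v_5 = -3.9 * 5.3 = -20.67
Tr(T) = 38.19 + 0.49 + 4.56 + -4.41 + -20.67 = 18.16

18.16


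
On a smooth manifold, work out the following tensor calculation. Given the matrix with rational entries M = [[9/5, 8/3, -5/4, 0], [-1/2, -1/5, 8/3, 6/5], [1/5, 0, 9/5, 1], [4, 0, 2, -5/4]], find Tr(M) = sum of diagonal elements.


The trace is the sum of diagonal entries.
Diagonal: M[1,1] = 9/5, M[2,2] = -1/5, M[3,3] = 9/5, M[4,4] = -5/4
Tr(M) = 9/5 + -1/5 + 9/5 + -5/4
Computing step by step:
After adding M[1,1]: 9/5
After adding M[2,2]: 8/5
After adding M[3,3]: 17/5
After adding M[4,4]: 43/20
Tr(M) = 43/20

43/20


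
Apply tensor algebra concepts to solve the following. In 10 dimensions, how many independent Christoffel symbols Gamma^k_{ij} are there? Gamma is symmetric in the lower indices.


Christoffel symbols Gamma^k_{ij} are symmetric in i,j, so there are d * d(d+1)/2 independent symbols.
d = 10
d(d+1)/2 = 10 * 11 / 2 = 55
Total = 10 * 55 = 550

550


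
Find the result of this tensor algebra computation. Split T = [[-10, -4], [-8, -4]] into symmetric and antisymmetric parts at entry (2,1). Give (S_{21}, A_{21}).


T_{21} = -8
T_{12} = -4
S_{21} = (-8 + -4)/2 = -12/2 = -6
A_{21} = (-8 - -4)/2 = -4/2 = -2
Check: S + A = -6 + -2 = -8 = T_{21}.

(-6, -2)


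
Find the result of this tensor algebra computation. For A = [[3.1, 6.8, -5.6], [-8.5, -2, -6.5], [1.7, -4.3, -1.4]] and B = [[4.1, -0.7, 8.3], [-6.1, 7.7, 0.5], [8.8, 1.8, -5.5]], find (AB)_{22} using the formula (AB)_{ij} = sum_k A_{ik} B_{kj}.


(AB)_{ij} = sum_k A_{ik} B_{kj}.
For i=2, j=2:
A_{21} * B_{12} = -8.5 * -0.7 = 5.95
A_{22} * B_{22} = -2 * 7.7 = -15.4
A_{23} * B_{32} = -6.5 * 1.8 = -11.7
Sum = 5.95 + -15.4 + -11.7 = -21.15

-21.15
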